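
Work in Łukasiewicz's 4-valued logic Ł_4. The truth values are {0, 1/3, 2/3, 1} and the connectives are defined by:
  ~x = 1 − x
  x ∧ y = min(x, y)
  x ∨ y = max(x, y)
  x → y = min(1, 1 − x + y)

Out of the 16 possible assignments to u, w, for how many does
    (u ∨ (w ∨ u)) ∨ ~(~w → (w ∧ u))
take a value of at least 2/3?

u = 0, w = 0 ↦ 1  ≥
u = 0, w = 1/3 ↦ 2/3  ≥
u = 0, w = 2/3 ↦ 2/3  ≥
u = 0, w = 1 ↦ 1  ≥
u = 1/3, w = 0 ↦ 1  ≥
u = 1/3, w = 1/3 ↦ 1/3  <
u = 1/3, w = 2/3 ↦ 2/3  ≥
u = 1/3, w = 1 ↦ 1  ≥
u = 2/3, w = 0 ↦ 1  ≥
u = 2/3, w = 1/3 ↦ 2/3  ≥
u = 2/3, w = 2/3 ↦ 2/3  ≥
u = 2/3, w = 1 ↦ 1  ≥
u = 1, w = 0 ↦ 1  ≥
u = 1, w = 1/3 ↦ 1  ≥
u = 1, w = 2/3 ↦ 1  ≥
u = 1, w = 1 ↦ 1  ≥
So 15 of the 16 assignments meet the threshold.

15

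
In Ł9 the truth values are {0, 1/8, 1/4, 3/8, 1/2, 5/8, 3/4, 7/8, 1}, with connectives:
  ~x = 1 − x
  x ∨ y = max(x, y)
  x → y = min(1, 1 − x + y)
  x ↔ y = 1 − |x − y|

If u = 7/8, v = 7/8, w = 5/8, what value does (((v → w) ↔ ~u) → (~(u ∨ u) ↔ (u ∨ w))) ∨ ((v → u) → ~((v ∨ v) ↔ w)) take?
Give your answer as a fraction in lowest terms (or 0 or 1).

v → w = 7/8 → 5/8 = 3/4
~u = ~7/8 = 1/8
(v → w) ↔ ~u = 3/4 ↔ 1/8 = 3/8
u ∨ u = 7/8 ∨ 7/8 = 7/8
~(u ∨ u) = ~7/8 = 1/8
u ∨ w = 7/8 ∨ 5/8 = 7/8
~(u ∨ u) ↔ (u ∨ w) = 1/8 ↔ 7/8 = 1/4
((v → w) ↔ ~u) → (~(u ∨ u) ↔ (u ∨ w)) = 3/8 → 1/4 = 7/8
v → u = 7/8 → 7/8 = 1
v ∨ v = 7/8 ∨ 7/8 = 7/8
(v ∨ v) ↔ w = 7/8 ↔ 5/8 = 3/4
~((v ∨ v) ↔ w) = ~3/4 = 1/4
(v → u) → ~((v ∨ v) ↔ w) = 1 → 1/4 = 1/4
(((v → w) ↔ ~u) → (~(u ∨ u) ↔ (u ∨ w))) ∨ ((v → u) → ~((v ∨ v) ↔ w)) = 7/8 ∨ 1/4 = 7/8

7/8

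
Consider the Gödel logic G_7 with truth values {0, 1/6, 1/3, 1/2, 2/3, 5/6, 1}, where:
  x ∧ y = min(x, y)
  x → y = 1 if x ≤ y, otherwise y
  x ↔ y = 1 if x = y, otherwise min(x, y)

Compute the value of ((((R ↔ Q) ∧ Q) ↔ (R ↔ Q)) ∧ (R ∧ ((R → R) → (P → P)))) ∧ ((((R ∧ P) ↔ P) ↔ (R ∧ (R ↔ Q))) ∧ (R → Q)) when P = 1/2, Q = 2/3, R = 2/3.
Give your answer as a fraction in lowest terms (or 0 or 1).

2/3

R ↔ Q = 2/3 ↔ 2/3 = 1
(R ↔ Q) ∧ Q = 1 ∧ 2/3 = 2/3
R ↔ Q = 2/3 ↔ 2/3 = 1
((R ↔ Q) ∧ Q) ↔ (R ↔ Q) = 2/3 ↔ 1 = 2/3
R → R = 2/3 → 2/3 = 1
P → P = 1/2 → 1/2 = 1
(R → R) → (P → P) = 1 → 1 = 1
R ∧ ((R → R) → (P → P)) = 2/3 ∧ 1 = 2/3
(((R ↔ Q) ∧ Q) ↔ (R ↔ Q)) ∧ (R ∧ ((R → R) → (P → P))) = 2/3 ∧ 2/3 = 2/3
R ∧ P = 2/3 ∧ 1/2 = 1/2
(R ∧ P) ↔ P = 1/2 ↔ 1/2 = 1
R ↔ Q = 2/3 ↔ 2/3 = 1
R ∧ (R ↔ Q) = 2/3 ∧ 1 = 2/3
((R ∧ P) ↔ P) ↔ (R ∧ (R ↔ Q)) = 1 ↔ 2/3 = 2/3
R → Q = 2/3 → 2/3 = 1
(((R ∧ P) ↔ P) ↔ (R ∧ (R ↔ Q))) ∧ (R → Q) = 2/3 ∧ 1 = 2/3
((((R ↔ Q) ∧ Q) ↔ (R ↔ Q)) ∧ (R ∧ ((R → R) → (P → P)))) ∧ ((((R ∧ P) ↔ P) ↔ (R ∧ (R ↔ Q))) ∧ (R → Q)) = 2/3 ∧ 2/3 = 2/3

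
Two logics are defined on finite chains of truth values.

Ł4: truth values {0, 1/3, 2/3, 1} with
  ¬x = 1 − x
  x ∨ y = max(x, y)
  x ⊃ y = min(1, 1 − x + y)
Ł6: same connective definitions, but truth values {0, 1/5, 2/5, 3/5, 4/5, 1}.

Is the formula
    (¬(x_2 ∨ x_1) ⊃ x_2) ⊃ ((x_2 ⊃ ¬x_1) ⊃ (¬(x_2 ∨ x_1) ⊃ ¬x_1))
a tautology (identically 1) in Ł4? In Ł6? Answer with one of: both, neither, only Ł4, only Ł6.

both

In Ł4: every assignment gives 1 — tautology.
In Ł6: every assignment gives 1 — tautology.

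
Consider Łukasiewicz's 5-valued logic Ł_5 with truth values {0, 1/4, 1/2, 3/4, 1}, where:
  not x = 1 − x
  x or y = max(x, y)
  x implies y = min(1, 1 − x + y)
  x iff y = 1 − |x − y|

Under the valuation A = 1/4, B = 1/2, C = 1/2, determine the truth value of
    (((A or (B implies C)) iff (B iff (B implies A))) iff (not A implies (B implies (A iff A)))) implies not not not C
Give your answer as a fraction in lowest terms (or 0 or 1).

B implies C = 1/2 implies 1/2 = 1
A or (B implies C) = 1/4 or 1 = 1
B implies A = 1/2 implies 1/4 = 3/4
B iff (B implies A) = 1/2 iff 3/4 = 3/4
(A or (B implies C)) iff (B iff (B implies A)) = 1 iff 3/4 = 3/4
not A = not 1/4 = 3/4
A iff A = 1/4 iff 1/4 = 1
B implies (A iff A) = 1/2 implies 1 = 1
not A implies (B implies (A iff A)) = 3/4 implies 1 = 1
((A or (B implies C)) iff (B iff (B implies A))) iff (not A implies (B implies (A iff A))) = 3/4 iff 1 = 3/4
not C = not 1/2 = 1/2
not not C = not 1/2 = 1/2
not not not C = not 1/2 = 1/2
(((A or (B implies C)) iff (B iff (B implies A))) iff (not A implies (B implies (A iff A)))) implies not not not C = 3/4 implies 1/2 = 3/4

3/4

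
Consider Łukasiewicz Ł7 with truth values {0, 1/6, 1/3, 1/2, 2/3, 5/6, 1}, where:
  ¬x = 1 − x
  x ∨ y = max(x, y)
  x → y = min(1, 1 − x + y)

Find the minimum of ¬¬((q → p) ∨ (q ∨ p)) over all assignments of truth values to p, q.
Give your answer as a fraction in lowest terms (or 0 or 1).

1/2

Take p = 0, q = 1/2:
q → p = 1/2 → 0 = 1/2
q ∨ p = 1/2 ∨ 0 = 1/2
(q → p) ∨ (q ∨ p) = 1/2 ∨ 1/2 = 1/2
¬((q → p) ∨ (q ∨ p)) = ¬1/2 = 1/2
¬¬((q → p) ∨ (q ∨ p)) = ¬1/2 = 1/2
No assignment yields a value below 1/2, so this is the minimum.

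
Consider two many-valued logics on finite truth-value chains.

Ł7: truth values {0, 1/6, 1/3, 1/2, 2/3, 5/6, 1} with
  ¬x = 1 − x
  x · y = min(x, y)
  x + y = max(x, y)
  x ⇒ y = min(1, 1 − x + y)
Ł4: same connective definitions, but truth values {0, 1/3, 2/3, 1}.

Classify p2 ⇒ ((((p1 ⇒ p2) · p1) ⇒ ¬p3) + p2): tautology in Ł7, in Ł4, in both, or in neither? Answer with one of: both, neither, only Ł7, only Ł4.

In Ł7: every assignment gives 1 — tautology.
In Ł4: every assignment gives 1 — tautology.

both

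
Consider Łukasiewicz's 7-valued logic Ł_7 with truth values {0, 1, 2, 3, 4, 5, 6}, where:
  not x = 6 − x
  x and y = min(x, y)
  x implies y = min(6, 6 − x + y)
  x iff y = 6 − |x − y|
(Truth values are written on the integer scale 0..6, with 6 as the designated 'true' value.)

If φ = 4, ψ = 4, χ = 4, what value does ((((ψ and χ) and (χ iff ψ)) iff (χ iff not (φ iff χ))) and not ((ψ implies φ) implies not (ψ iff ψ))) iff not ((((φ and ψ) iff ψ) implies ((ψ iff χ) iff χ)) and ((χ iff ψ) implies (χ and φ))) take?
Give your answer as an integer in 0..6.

4

ψ and χ = 4 and 4 = 4
χ iff ψ = 4 iff 4 = 6
(ψ and χ) and (χ iff ψ) = 4 and 6 = 4
φ iff χ = 4 iff 4 = 6
not (φ iff χ) = not 6 = 0
χ iff not (φ iff χ) = 4 iff 0 = 2
((ψ and χ) and (χ iff ψ)) iff (χ iff not (φ iff χ)) = 4 iff 2 = 4
ψ implies φ = 4 implies 4 = 6
ψ iff ψ = 4 iff 4 = 6
not (ψ iff ψ) = not 6 = 0
(ψ implies φ) implies not (ψ iff ψ) = 6 implies 0 = 0
not ((ψ implies φ) implies not (ψ iff ψ)) = not 0 = 6
(((ψ and χ) and (χ iff ψ)) iff (χ iff not (φ iff χ))) and not ((ψ implies φ) implies not (ψ iff ψ)) = 4 and 6 = 4
φ and ψ = 4 and 4 = 4
(φ and ψ) iff ψ = 4 iff 4 = 6
ψ iff χ = 4 iff 4 = 6
(ψ iff χ) iff χ = 6 iff 4 = 4
((φ and ψ) iff ψ) implies ((ψ iff χ) iff χ) = 6 implies 4 = 4
χ iff ψ = 4 iff 4 = 6
χ and φ = 4 and 4 = 4
(χ iff ψ) implies (χ and φ) = 6 implies 4 = 4
(((φ and ψ) iff ψ) implies ((ψ iff χ) iff χ)) and ((χ iff ψ) implies (χ and φ)) = 4 and 4 = 4
not ((((φ and ψ) iff ψ) implies ((ψ iff χ) iff χ)) and ((χ iff ψ) implies (χ and φ))) = not 4 = 2
((((ψ and χ) and (χ iff ψ)) iff (χ iff not (φ iff χ))) and not ((ψ implies φ) implies not (ψ iff ψ))) iff not ((((φ and ψ) iff ψ) implies ((ψ iff χ) iff χ)) and ((χ iff ψ) implies (χ and φ))) = 4 iff 2 = 4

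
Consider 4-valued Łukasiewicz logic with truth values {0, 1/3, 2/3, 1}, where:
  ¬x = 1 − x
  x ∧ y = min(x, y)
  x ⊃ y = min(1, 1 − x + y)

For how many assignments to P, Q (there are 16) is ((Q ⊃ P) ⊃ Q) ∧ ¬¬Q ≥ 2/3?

8

P = 0, Q = 0 ↦ 0  <
P = 0, Q = 1/3 ↦ 1/3  <
P = 0, Q = 2/3 ↦ 2/3  ≥
P = 0, Q = 1 ↦ 1  ≥
P = 1/3, Q = 0 ↦ 0  <
P = 1/3, Q = 1/3 ↦ 1/3  <
P = 1/3, Q = 2/3 ↦ 2/3  ≥
P = 1/3, Q = 1 ↦ 1  ≥
P = 2/3, Q = 0 ↦ 0  <
P = 2/3, Q = 1/3 ↦ 1/3  <
P = 2/3, Q = 2/3 ↦ 2/3  ≥
P = 2/3, Q = 1 ↦ 1  ≥
P = 1, Q = 0 ↦ 0  <
P = 1, Q = 1/3 ↦ 1/3  <
P = 1, Q = 2/3 ↦ 2/3  ≥
P = 1, Q = 1 ↦ 1  ≥
So 8 of the 16 assignments meet the threshold.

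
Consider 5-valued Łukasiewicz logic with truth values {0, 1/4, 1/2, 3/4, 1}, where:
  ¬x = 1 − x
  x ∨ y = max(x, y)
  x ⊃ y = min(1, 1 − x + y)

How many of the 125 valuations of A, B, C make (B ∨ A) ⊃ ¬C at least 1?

value 1: 55 assignments (counts)
value 3/4: 24 assignments
value 1/2: 21 assignments
value 1/4: 16 assignments
value 0: 9 assignments
So 55 of the 125 assignments meet the threshold.

55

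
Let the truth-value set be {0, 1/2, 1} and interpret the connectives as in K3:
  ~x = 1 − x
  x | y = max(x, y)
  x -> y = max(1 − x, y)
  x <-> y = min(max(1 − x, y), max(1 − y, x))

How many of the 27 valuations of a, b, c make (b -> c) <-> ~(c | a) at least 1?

value 1: 2 assignments (counts)
value 1/2: 13 assignments
value 0: 12 assignments
So 2 of the 27 assignments meet the threshold.

2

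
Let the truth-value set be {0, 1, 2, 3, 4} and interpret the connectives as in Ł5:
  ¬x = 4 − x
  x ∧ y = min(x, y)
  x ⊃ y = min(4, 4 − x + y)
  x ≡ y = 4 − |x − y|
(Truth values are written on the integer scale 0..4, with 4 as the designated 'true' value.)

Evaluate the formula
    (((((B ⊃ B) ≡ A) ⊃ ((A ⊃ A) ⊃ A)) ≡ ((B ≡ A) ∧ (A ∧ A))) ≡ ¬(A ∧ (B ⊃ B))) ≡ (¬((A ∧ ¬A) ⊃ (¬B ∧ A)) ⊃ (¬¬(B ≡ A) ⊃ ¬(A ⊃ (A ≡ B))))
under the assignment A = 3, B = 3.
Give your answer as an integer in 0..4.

B ⊃ B = 3 ⊃ 3 = 4
(B ⊃ B) ≡ A = 4 ≡ 3 = 3
A ⊃ A = 3 ⊃ 3 = 4
(A ⊃ A) ⊃ A = 4 ⊃ 3 = 3
((B ⊃ B) ≡ A) ⊃ ((A ⊃ A) ⊃ A) = 3 ⊃ 3 = 4
B ≡ A = 3 ≡ 3 = 4
A ∧ A = 3 ∧ 3 = 3
(B ≡ A) ∧ (A ∧ A) = 4 ∧ 3 = 3
(((B ⊃ B) ≡ A) ⊃ ((A ⊃ A) ⊃ A)) ≡ ((B ≡ A) ∧ (A ∧ A)) = 4 ≡ 3 = 3
B ⊃ B = 3 ⊃ 3 = 4
A ∧ (B ⊃ B) = 3 ∧ 4 = 3
¬(A ∧ (B ⊃ B)) = ¬3 = 1
((((B ⊃ B) ≡ A) ⊃ ((A ⊃ A) ⊃ A)) ≡ ((B ≡ A) ∧ (A ∧ A))) ≡ ¬(A ∧ (B ⊃ B)) = 3 ≡ 1 = 2
¬A = ¬3 = 1
A ∧ ¬A = 3 ∧ 1 = 1
¬B = ¬3 = 1
¬B ∧ A = 1 ∧ 3 = 1
(A ∧ ¬A) ⊃ (¬B ∧ A) = 1 ⊃ 1 = 4
¬((A ∧ ¬A) ⊃ (¬B ∧ A)) = ¬4 = 0
B ≡ A = 3 ≡ 3 = 4
¬(B ≡ A) = ¬4 = 0
¬¬(B ≡ A) = ¬0 = 4
A ≡ B = 3 ≡ 3 = 4
A ⊃ (A ≡ B) = 3 ⊃ 4 = 4
¬(A ⊃ (A ≡ B)) = ¬4 = 0
¬¬(B ≡ A) ⊃ ¬(A ⊃ (A ≡ B)) = 4 ⊃ 0 = 0
¬((A ∧ ¬A) ⊃ (¬B ∧ A)) ⊃ (¬¬(B ≡ A) ⊃ ¬(A ⊃ (A ≡ B))) = 0 ⊃ 0 = 4
(((((B ⊃ B) ≡ A) ⊃ ((A ⊃ A) ⊃ A)) ≡ ((B ≡ A) ∧ (A ∧ A))) ≡ ¬(A ∧ (B ⊃ B))) ≡ (¬((A ∧ ¬A) ⊃ (¬B ∧ A)) ⊃ (¬¬(B ≡ A) ⊃ ¬(A ⊃ (A ≡ B)))) = 2 ≡ 4 = 2

2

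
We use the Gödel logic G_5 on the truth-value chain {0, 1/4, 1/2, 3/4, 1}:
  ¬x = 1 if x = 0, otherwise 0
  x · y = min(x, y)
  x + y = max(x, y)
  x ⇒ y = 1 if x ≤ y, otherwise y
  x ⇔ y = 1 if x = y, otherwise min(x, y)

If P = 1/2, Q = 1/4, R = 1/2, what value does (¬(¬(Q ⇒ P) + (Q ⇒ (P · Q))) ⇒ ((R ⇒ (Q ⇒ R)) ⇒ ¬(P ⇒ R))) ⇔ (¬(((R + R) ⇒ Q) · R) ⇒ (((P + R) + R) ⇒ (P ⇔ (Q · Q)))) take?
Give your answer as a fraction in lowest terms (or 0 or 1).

1

Q ⇒ P = 1/4 ⇒ 1/2 = 1
¬(Q ⇒ P) = ¬1 = 0
P · Q = 1/2 · 1/4 = 1/4
Q ⇒ (P · Q) = 1/4 ⇒ 1/4 = 1
¬(Q ⇒ P) + (Q ⇒ (P · Q)) = 0 + 1 = 1
¬(¬(Q ⇒ P) + (Q ⇒ (P · Q))) = ¬1 = 0
Q ⇒ R = 1/4 ⇒ 1/2 = 1
R ⇒ (Q ⇒ R) = 1/2 ⇒ 1 = 1
P ⇒ R = 1/2 ⇒ 1/2 = 1
¬(P ⇒ R) = ¬1 = 0
(R ⇒ (Q ⇒ R)) ⇒ ¬(P ⇒ R) = 1 ⇒ 0 = 0
¬(¬(Q ⇒ P) + (Q ⇒ (P · Q))) ⇒ ((R ⇒ (Q ⇒ R)) ⇒ ¬(P ⇒ R)) = 0 ⇒ 0 = 1
R + R = 1/2 + 1/2 = 1/2
(R + R) ⇒ Q = 1/2 ⇒ 1/4 = 1/4
((R + R) ⇒ Q) · R = 1/4 · 1/2 = 1/4
¬(((R + R) ⇒ Q) · R) = ¬1/4 = 0
P + R = 1/2 + 1/2 = 1/2
(P + R) + R = 1/2 + 1/2 = 1/2
Q · Q = 1/4 · 1/4 = 1/4
P ⇔ (Q · Q) = 1/2 ⇔ 1/4 = 1/4
((P + R) + R) ⇒ (P ⇔ (Q · Q)) = 1/2 ⇒ 1/4 = 1/4
¬(((R + R) ⇒ Q) · R) ⇒ (((P + R) + R) ⇒ (P ⇔ (Q · Q))) = 0 ⇒ 1/4 = 1
(¬(¬(Q ⇒ P) + (Q ⇒ (P · Q))) ⇒ ((R ⇒ (Q ⇒ R)) ⇒ ¬(P ⇒ R))) ⇔ (¬(((R + R) ⇒ Q) · R) ⇒ (((P + R) + R) ⇒ (P ⇔ (Q · Q)))) = 1 ⇔ 1 = 1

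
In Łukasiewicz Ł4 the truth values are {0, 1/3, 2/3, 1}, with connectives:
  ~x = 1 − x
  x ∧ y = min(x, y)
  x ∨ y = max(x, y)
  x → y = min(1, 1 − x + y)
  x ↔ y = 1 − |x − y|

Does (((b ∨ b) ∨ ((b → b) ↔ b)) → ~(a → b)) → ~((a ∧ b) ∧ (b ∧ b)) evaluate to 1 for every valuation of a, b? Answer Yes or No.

No

Counterexample: take a = 2/3, b = 1/3.
b ∨ b = 1/3 ∨ 1/3 = 1/3
b → b = 1/3 → 1/3 = 1
(b → b) ↔ b = 1 ↔ 1/3 = 1/3
(b ∨ b) ∨ ((b → b) ↔ b) = 1/3 ∨ 1/3 = 1/3
a → b = 2/3 → 1/3 = 2/3
~(a → b) = ~2/3 = 1/3
((b ∨ b) ∨ ((b → b) ↔ b)) → ~(a → b) = 1/3 → 1/3 = 1
a ∧ b = 2/3 ∧ 1/3 = 1/3
b ∧ b = 1/3 ∧ 1/3 = 1/3
(a ∧ b) ∧ (b ∧ b) = 1/3 ∧ 1/3 = 1/3
~((a ∧ b) ∧ (b ∧ b)) = ~1/3 = 2/3
(((b ∨ b) ∨ ((b → b) ↔ b)) → ~(a → b)) → ~((a ∧ b) ∧ (b ∧ b)) = 1 → 2/3 = 2/3
This gives 2/3 ≠ 1.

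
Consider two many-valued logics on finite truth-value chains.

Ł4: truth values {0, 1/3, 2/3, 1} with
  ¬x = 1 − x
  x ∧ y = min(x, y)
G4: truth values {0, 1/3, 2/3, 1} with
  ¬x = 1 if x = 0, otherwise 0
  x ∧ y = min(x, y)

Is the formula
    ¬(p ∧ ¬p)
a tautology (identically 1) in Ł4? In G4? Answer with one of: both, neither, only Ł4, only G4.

In Ł4: at p = 1/3 the value is 2/3 — not a tautology.
In G4: every assignment gives 1 — tautology.

only G4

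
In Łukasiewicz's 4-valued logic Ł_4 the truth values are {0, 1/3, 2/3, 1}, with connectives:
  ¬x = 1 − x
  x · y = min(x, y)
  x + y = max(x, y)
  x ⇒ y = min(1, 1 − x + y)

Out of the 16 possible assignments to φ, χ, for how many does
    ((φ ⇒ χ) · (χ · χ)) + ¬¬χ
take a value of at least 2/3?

φ = 0, χ = 0 ↦ 0  <
φ = 0, χ = 1/3 ↦ 1/3  <
φ = 0, χ = 2/3 ↦ 2/3  ≥
φ = 0, χ = 1 ↦ 1  ≥
φ = 1/3, χ = 0 ↦ 0  <
φ = 1/3, χ = 1/3 ↦ 1/3  <
φ = 1/3, χ = 2/3 ↦ 2/3  ≥
φ = 1/3, χ = 1 ↦ 1  ≥
φ = 2/3, χ = 0 ↦ 0  <
φ = 2/3, χ = 1/3 ↦ 1/3  <
φ = 2/3, χ = 2/3 ↦ 2/3  ≥
φ = 2/3, χ = 1 ↦ 1  ≥
φ = 1, χ = 0 ↦ 0  <
φ = 1, χ = 1/3 ↦ 1/3  <
φ = 1, χ = 2/3 ↦ 2/3  ≥
φ = 1, χ = 1 ↦ 1  ≥
So 8 of the 16 assignments meet the threshold.

8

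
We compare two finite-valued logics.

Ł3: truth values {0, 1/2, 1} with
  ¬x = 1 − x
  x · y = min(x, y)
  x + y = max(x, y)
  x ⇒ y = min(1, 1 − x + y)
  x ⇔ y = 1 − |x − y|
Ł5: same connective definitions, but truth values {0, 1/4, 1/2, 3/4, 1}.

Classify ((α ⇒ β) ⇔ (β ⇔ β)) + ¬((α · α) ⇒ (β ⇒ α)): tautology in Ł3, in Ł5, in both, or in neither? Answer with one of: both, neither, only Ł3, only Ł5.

In Ł3: at α = 1/2, β = 0 the value is 1/2 — not a tautology.
In Ł5: at α = 1/4, β = 0 the value is 3/4 — not a tautology.

neither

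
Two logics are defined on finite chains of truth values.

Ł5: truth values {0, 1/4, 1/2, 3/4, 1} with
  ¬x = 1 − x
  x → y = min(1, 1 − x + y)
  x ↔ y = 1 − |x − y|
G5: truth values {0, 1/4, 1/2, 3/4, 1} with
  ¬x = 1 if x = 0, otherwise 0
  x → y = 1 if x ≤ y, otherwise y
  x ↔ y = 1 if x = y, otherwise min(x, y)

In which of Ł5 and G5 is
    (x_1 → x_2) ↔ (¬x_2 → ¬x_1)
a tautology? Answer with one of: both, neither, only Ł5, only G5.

only Ł5

In Ł5: every assignment gives 1 — tautology.
In G5: at x_1 = 1/2, x_2 = 1/4 the value is 1/4 — not a tautology.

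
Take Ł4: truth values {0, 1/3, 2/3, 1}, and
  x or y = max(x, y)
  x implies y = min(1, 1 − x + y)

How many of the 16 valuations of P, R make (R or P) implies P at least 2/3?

P = 0, R = 0 ↦ 1  ≥
P = 0, R = 1/3 ↦ 2/3  ≥
P = 0, R = 2/3 ↦ 1/3  <
P = 0, R = 1 ↦ 0  <
P = 1/3, R = 0 ↦ 1  ≥
P = 1/3, R = 1/3 ↦ 1  ≥
P = 1/3, R = 2/3 ↦ 2/3  ≥
P = 1/3, R = 1 ↦ 1/3  <
P = 2/3, R = 0 ↦ 1  ≥
P = 2/3, R = 1/3 ↦ 1  ≥
P = 2/3, R = 2/3 ↦ 1  ≥
P = 2/3, R = 1 ↦ 2/3  ≥
P = 1, R = 0 ↦ 1  ≥
P = 1, R = 1/3 ↦ 1  ≥
P = 1, R = 2/3 ↦ 1  ≥
P = 1, R = 1 ↦ 1  ≥
So 13 of the 16 assignments meet the threshold.

13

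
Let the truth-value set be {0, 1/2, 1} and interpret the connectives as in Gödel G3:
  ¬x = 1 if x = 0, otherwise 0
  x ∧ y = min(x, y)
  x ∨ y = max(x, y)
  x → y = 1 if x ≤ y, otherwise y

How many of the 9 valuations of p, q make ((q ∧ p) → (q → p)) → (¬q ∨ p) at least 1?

5

p = 0, q = 0 ↦ 1  ≥
p = 0, q = 1/2 ↦ 0  <
p = 0, q = 1 ↦ 0  <
p = 1/2, q = 0 ↦ 1  ≥
p = 1/2, q = 1/2 ↦ 1/2  <
p = 1/2, q = 1 ↦ 1/2  <
p = 1, q = 0 ↦ 1  ≥
p = 1, q = 1/2 ↦ 1  ≥
p = 1, q = 1 ↦ 1  ≥
So 5 of the 9 assignments meet the threshold.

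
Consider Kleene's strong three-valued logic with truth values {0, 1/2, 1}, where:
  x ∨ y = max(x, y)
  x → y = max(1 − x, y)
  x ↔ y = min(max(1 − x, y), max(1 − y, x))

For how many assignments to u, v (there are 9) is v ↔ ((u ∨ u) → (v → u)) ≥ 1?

u = 0, v = 0 ↦ 0  <
u = 0, v = 1/2 ↦ 1/2  <
u = 0, v = 1 ↦ 1  ≥
u = 1/2, v = 0 ↦ 0  <
u = 1/2, v = 1/2 ↦ 1/2  <
u = 1/2, v = 1 ↦ 1/2  <
u = 1, v = 0 ↦ 0  <
u = 1, v = 1/2 ↦ 1/2  <
u = 1, v = 1 ↦ 1  ≥
So 2 of the 9 assignments meet the threshold.

2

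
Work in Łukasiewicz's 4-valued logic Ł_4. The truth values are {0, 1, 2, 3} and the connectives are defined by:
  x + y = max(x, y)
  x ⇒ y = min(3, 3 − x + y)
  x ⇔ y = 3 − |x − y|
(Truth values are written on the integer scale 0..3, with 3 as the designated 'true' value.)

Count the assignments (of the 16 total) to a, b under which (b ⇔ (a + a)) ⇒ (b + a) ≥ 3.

11

a = 0, b = 0 ↦ 0  <
a = 0, b = 1 ↦ 2  <
a = 0, b = 2 ↦ 3  ≥
a = 0, b = 3 ↦ 3  ≥
a = 1, b = 0 ↦ 2  <
a = 1, b = 1 ↦ 1  <
a = 1, b = 2 ↦ 3  ≥
a = 1, b = 3 ↦ 3  ≥
a = 2, b = 0 ↦ 3  ≥
a = 2, b = 1 ↦ 3  ≥
a = 2, b = 2 ↦ 2  <
a = 2, b = 3 ↦ 3  ≥
a = 3, b = 0 ↦ 3  ≥
a = 3, b = 1 ↦ 3  ≥
a = 3, b = 2 ↦ 3  ≥
a = 3, b = 3 ↦ 3  ≥
So 11 of the 16 assignments meet the threshold.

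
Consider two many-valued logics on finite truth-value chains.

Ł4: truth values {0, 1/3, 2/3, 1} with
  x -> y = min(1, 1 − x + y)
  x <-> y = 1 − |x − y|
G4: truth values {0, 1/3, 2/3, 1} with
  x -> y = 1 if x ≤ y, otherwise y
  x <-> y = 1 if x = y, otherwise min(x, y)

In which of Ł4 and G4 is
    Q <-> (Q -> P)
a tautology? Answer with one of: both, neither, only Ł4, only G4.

neither

In Ł4: at P = 0, Q = 0 the value is 0 — not a tautology.
In G4: at P = 0, Q = 0 the value is 0 — not a tautology.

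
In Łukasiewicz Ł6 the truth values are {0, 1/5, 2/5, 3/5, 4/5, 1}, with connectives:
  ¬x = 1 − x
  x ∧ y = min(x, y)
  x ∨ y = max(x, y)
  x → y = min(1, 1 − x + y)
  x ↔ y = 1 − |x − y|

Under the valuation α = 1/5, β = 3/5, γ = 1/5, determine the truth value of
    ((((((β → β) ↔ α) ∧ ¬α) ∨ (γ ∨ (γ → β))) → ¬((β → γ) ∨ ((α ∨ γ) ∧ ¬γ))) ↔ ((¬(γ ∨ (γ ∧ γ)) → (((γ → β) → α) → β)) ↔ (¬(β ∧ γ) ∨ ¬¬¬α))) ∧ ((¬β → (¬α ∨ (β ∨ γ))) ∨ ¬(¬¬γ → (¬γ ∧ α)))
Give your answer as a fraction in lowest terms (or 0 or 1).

β → β = 3/5 → 3/5 = 1
(β → β) ↔ α = 1 ↔ 1/5 = 1/5
¬α = ¬1/5 = 4/5
((β → β) ↔ α) ∧ ¬α = 1/5 ∧ 4/5 = 1/5
γ → β = 1/5 → 3/5 = 1
γ ∨ (γ → β) = 1/5 ∨ 1 = 1
(((β → β) ↔ α) ∧ ¬α) ∨ (γ ∨ (γ → β)) = 1/5 ∨ 1 = 1
β → γ = 3/5 → 1/5 = 3/5
α ∨ γ = 1/5 ∨ 1/5 = 1/5
¬γ = ¬1/5 = 4/5
(α ∨ γ) ∧ ¬γ = 1/5 ∧ 4/5 = 1/5
(β → γ) ∨ ((α ∨ γ) ∧ ¬γ) = 3/5 ∨ 1/5 = 3/5
¬((β → γ) ∨ ((α ∨ γ) ∧ ¬γ)) = ¬3/5 = 2/5
((((β → β) ↔ α) ∧ ¬α) ∨ (γ ∨ (γ → β))) → ¬((β → γ) ∨ ((α ∨ γ) ∧ ¬γ)) = 1 → 2/5 = 2/5
γ ∧ γ = 1/5 ∧ 1/5 = 1/5
γ ∨ (γ ∧ γ) = 1/5 ∨ 1/5 = 1/5
¬(γ ∨ (γ ∧ γ)) = ¬1/5 = 4/5
γ → β = 1/5 → 3/5 = 1
(γ → β) → α = 1 → 1/5 = 1/5
((γ → β) → α) → β = 1/5 → 3/5 = 1
¬(γ ∨ (γ ∧ γ)) → (((γ → β) → α) → β) = 4/5 → 1 = 1
β ∧ γ = 3/5 ∧ 1/5 = 1/5
¬(β ∧ γ) = ¬1/5 = 4/5
¬α = ¬1/5 = 4/5
¬¬α = ¬4/5 = 1/5
¬¬¬α = ¬1/5 = 4/5
¬(β ∧ γ) ∨ ¬¬¬α = 4/5 ∨ 4/5 = 4/5
(¬(γ ∨ (γ ∧ γ)) → (((γ → β) → α) → β)) ↔ (¬(β ∧ γ) ∨ ¬¬¬α) = 1 ↔ 4/5 = 4/5
(((((β → β) ↔ α) ∧ ¬α) ∨ (γ ∨ (γ → β))) → ¬((β → γ) ∨ ((α ∨ γ) ∧ ¬γ))) ↔ ((¬(γ ∨ (γ ∧ γ)) → (((γ → β) → α) → β)) ↔ (¬(β ∧ γ) ∨ ¬¬¬α)) = 2/5 ↔ 4/5 = 3/5
¬β = ¬3/5 = 2/5
¬α = ¬1/5 = 4/5
β ∨ γ = 3/5 ∨ 1/5 = 3/5
¬α ∨ (β ∨ γ) = 4/5 ∨ 3/5 = 4/5
¬β → (¬α ∨ (β ∨ γ)) = 2/5 → 4/5 = 1
¬γ = ¬1/5 = 4/5
¬¬γ = ¬4/5 = 1/5
¬γ = ¬1/5 = 4/5
¬γ ∧ α = 4/5 ∧ 1/5 = 1/5
¬¬γ → (¬γ ∧ α) = 1/5 → 1/5 = 1
¬(¬¬γ → (¬γ ∧ α)) = ¬1 = 0
(¬β → (¬α ∨ (β ∨ γ))) ∨ ¬(¬¬γ → (¬γ ∧ α)) = 1 ∨ 0 = 1
((((((β → β) ↔ α) ∧ ¬α) ∨ (γ ∨ (γ → β))) → ¬((β → γ) ∨ ((α ∨ γ) ∧ ¬γ))) ↔ ((¬(γ ∨ (γ ∧ γ)) → (((γ → β) → α) → β)) ↔ (¬(β ∧ γ) ∨ ¬¬¬α))) ∧ ((¬β → (¬α ∨ (β ∨ γ))) ∨ ¬(¬¬γ → (¬γ ∧ α))) = 3/5 ∧ 1 = 3/5

3/5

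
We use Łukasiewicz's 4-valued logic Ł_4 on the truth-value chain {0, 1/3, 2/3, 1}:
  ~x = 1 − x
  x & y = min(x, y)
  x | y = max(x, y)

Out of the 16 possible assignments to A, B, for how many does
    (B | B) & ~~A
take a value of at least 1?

A = 0, B = 0 ↦ 0  <
A = 0, B = 1/3 ↦ 0  <
A = 0, B = 2/3 ↦ 0  <
A = 0, B = 1 ↦ 0  <
A = 1/3, B = 0 ↦ 0  <
A = 1/3, B = 1/3 ↦ 1/3  <
A = 1/3, B = 2/3 ↦ 1/3  <
A = 1/3, B = 1 ↦ 1/3  <
A = 2/3, B = 0 ↦ 0  <
A = 2/3, B = 1/3 ↦ 1/3  <
A = 2/3, B = 2/3 ↦ 2/3  <
A = 2/3, B = 1 ↦ 2/3  <
A = 1, B = 0 ↦ 0  <
A = 1, B = 1/3 ↦ 1/3  <
A = 1, B = 2/3 ↦ 2/3  <
A = 1, B = 1 ↦ 1  ≥
So 1 of the 16 assignments meets the threshold.

1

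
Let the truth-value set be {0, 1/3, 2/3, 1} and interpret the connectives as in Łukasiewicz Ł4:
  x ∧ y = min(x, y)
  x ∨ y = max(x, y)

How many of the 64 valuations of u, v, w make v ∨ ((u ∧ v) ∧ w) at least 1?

16

value 1: 16 assignments (counts)
value 2/3: 16 assignments
value 1/3: 16 assignments
value 0: 16 assignments
So 16 of the 64 assignments meet the threshold.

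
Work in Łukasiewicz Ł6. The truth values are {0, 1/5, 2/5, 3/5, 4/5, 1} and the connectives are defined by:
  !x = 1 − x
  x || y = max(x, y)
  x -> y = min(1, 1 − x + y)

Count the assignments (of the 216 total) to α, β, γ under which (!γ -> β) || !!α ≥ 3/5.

198

value 1: 141 assignments (counts)
value 4/5: 35 assignments (counts)
value 3/5: 22 assignments (counts)
value 2/5: 12 assignments
value 1/5: 5 assignments
value 0: 1 assignment
So 198 of the 216 assignments meet the threshold.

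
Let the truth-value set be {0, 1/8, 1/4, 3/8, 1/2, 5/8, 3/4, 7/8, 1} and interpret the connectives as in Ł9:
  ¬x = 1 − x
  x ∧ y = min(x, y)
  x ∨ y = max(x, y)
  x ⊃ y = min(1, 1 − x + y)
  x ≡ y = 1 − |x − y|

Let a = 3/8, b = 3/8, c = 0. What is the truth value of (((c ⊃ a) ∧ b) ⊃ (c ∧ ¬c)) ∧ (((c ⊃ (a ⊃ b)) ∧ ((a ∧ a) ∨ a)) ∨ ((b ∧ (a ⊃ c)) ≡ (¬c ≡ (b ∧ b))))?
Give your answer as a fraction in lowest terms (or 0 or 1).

c ⊃ a = 0 ⊃ 3/8 = 1
(c ⊃ a) ∧ b = 1 ∧ 3/8 = 3/8
¬c = ¬0 = 1
c ∧ ¬c = 0 ∧ 1 = 0
((c ⊃ a) ∧ b) ⊃ (c ∧ ¬c) = 3/8 ⊃ 0 = 5/8
a ⊃ b = 3/8 ⊃ 3/8 = 1
c ⊃ (a ⊃ b) = 0 ⊃ 1 = 1
a ∧ a = 3/8 ∧ 3/8 = 3/8
(a ∧ a) ∨ a = 3/8 ∨ 3/8 = 3/8
(c ⊃ (a ⊃ b)) ∧ ((a ∧ a) ∨ a) = 1 ∧ 3/8 = 3/8
a ⊃ c = 3/8 ⊃ 0 = 5/8
b ∧ (a ⊃ c) = 3/8 ∧ 5/8 = 3/8
¬c = ¬0 = 1
b ∧ b = 3/8 ∧ 3/8 = 3/8
¬c ≡ (b ∧ b) = 1 ≡ 3/8 = 3/8
(b ∧ (a ⊃ c)) ≡ (¬c ≡ (b ∧ b)) = 3/8 ≡ 3/8 = 1
((c ⊃ (a ⊃ b)) ∧ ((a ∧ a) ∨ a)) ∨ ((b ∧ (a ⊃ c)) ≡ (¬c ≡ (b ∧ b))) = 3/8 ∨ 1 = 1
(((c ⊃ a) ∧ b) ⊃ (c ∧ ¬c)) ∧ (((c ⊃ (a ⊃ b)) ∧ ((a ∧ a) ∨ a)) ∨ ((b ∧ (a ⊃ c)) ≡ (¬c ≡ (b ∧ b)))) = 5/8 ∧ 1 = 5/8

5/8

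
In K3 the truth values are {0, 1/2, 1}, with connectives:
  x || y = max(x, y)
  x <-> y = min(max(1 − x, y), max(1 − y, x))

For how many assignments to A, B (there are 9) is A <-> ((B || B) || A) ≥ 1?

4

A = 0, B = 0 ↦ 1  ≥
A = 0, B = 1/2 ↦ 1/2  <
A = 0, B = 1 ↦ 0  <
A = 1/2, B = 0 ↦ 1/2  <
A = 1/2, B = 1/2 ↦ 1/2  <
A = 1/2, B = 1 ↦ 1/2  <
A = 1, B = 0 ↦ 1  ≥
A = 1, B = 1/2 ↦ 1  ≥
A = 1, B = 1 ↦ 1  ≥
So 4 of the 9 assignments meet the threshold.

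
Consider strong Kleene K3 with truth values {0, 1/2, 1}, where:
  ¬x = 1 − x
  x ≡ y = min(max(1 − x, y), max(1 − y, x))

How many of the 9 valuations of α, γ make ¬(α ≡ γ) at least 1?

2

α = 0, γ = 0 ↦ 0  <
α = 0, γ = 1/2 ↦ 1/2  <
α = 0, γ = 1 ↦ 1  ≥
α = 1/2, γ = 0 ↦ 1/2  <
α = 1/2, γ = 1/2 ↦ 1/2  <
α = 1/2, γ = 1 ↦ 1/2  <
α = 1, γ = 0 ↦ 1  ≥
α = 1, γ = 1/2 ↦ 1/2  <
α = 1, γ = 1 ↦ 0  <
So 2 of the 9 assignments meet the threshold.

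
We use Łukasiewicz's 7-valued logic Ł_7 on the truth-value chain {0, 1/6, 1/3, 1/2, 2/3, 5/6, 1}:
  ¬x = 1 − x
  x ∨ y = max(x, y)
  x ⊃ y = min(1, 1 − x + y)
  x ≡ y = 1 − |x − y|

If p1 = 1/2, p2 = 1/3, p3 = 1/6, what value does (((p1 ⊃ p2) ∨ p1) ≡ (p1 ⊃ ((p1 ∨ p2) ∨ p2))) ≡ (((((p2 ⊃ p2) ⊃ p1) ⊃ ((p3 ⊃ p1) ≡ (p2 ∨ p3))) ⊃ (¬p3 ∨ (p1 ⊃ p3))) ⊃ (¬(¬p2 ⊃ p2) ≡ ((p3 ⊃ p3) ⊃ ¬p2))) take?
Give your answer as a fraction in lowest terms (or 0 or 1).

p1 ⊃ p2 = 1/2 ⊃ 1/3 = 5/6
(p1 ⊃ p2) ∨ p1 = 5/6 ∨ 1/2 = 5/6
p1 ∨ p2 = 1/2 ∨ 1/3 = 1/2
(p1 ∨ p2) ∨ p2 = 1/2 ∨ 1/3 = 1/2
p1 ⊃ ((p1 ∨ p2) ∨ p2) = 1/2 ⊃ 1/2 = 1
((p1 ⊃ p2) ∨ p1) ≡ (p1 ⊃ ((p1 ∨ p2) ∨ p2)) = 5/6 ≡ 1 = 5/6
p2 ⊃ p2 = 1/3 ⊃ 1/3 = 1
(p2 ⊃ p2) ⊃ p1 = 1 ⊃ 1/2 = 1/2
p3 ⊃ p1 = 1/6 ⊃ 1/2 = 1
p2 ∨ p3 = 1/3 ∨ 1/6 = 1/3
(p3 ⊃ p1) ≡ (p2 ∨ p3) = 1 ≡ 1/3 = 1/3
((p2 ⊃ p2) ⊃ p1) ⊃ ((p3 ⊃ p1) ≡ (p2 ∨ p3)) = 1/2 ⊃ 1/3 = 5/6
¬p3 = ¬1/6 = 5/6
p1 ⊃ p3 = 1/2 ⊃ 1/6 = 2/3
¬p3 ∨ (p1 ⊃ p3) = 5/6 ∨ 2/3 = 5/6
(((p2 ⊃ p2) ⊃ p1) ⊃ ((p3 ⊃ p1) ≡ (p2 ∨ p3))) ⊃ (¬p3 ∨ (p1 ⊃ p3)) = 5/6 ⊃ 5/6 = 1
¬p2 = ¬1/3 = 2/3
¬p2 ⊃ p2 = 2/3 ⊃ 1/3 = 2/3
¬(¬p2 ⊃ p2) = ¬2/3 = 1/3
p3 ⊃ p3 = 1/6 ⊃ 1/6 = 1
¬p2 = ¬1/3 = 2/3
(p3 ⊃ p3) ⊃ ¬p2 = 1 ⊃ 2/3 = 2/3
¬(¬p2 ⊃ p2) ≡ ((p3 ⊃ p3) ⊃ ¬p2) = 1/3 ≡ 2/3 = 2/3
((((p2 ⊃ p2) ⊃ p1) ⊃ ((p3 ⊃ p1) ≡ (p2 ∨ p3))) ⊃ (¬p3 ∨ (p1 ⊃ p3))) ⊃ (¬(¬p2 ⊃ p2) ≡ ((p3 ⊃ p3) ⊃ ¬p2)) = 1 ⊃ 2/3 = 2/3
(((p1 ⊃ p2) ∨ p1) ≡ (p1 ⊃ ((p1 ∨ p2) ∨ p2))) ≡ (((((p2 ⊃ p2) ⊃ p1) ⊃ ((p3 ⊃ p1) ≡ (p2 ∨ p3))) ⊃ (¬p3 ∨ (p1 ⊃ p3))) ⊃ (¬(¬p2 ⊃ p2) ≡ ((p3 ⊃ p3) ⊃ ¬p2))) = 5/6 ≡ 2/3 = 5/6

5/6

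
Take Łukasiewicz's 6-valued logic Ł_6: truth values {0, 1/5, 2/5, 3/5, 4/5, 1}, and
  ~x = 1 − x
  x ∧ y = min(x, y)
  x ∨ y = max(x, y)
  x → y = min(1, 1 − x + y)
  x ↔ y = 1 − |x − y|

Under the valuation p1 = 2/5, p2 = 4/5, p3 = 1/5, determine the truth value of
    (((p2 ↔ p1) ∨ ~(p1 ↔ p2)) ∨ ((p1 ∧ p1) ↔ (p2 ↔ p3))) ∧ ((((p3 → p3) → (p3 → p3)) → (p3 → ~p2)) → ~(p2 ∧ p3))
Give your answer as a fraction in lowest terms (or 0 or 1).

4/5

p2 ↔ p1 = 4/5 ↔ 2/5 = 3/5
p1 ↔ p2 = 2/5 ↔ 4/5 = 3/5
~(p1 ↔ p2) = ~3/5 = 2/5
(p2 ↔ p1) ∨ ~(p1 ↔ p2) = 3/5 ∨ 2/5 = 3/5
p1 ∧ p1 = 2/5 ∧ 2/5 = 2/5
p2 ↔ p3 = 4/5 ↔ 1/5 = 2/5
(p1 ∧ p1) ↔ (p2 ↔ p3) = 2/5 ↔ 2/5 = 1
((p2 ↔ p1) ∨ ~(p1 ↔ p2)) ∨ ((p1 ∧ p1) ↔ (p2 ↔ p3)) = 3/5 ∨ 1 = 1
p3 → p3 = 1/5 → 1/5 = 1
p3 → p3 = 1/5 → 1/5 = 1
(p3 → p3) → (p3 → p3) = 1 → 1 = 1
~p2 = ~4/5 = 1/5
p3 → ~p2 = 1/5 → 1/5 = 1
((p3 → p3) → (p3 → p3)) → (p3 → ~p2) = 1 → 1 = 1
p2 ∧ p3 = 4/5 ∧ 1/5 = 1/5
~(p2 ∧ p3) = ~1/5 = 4/5
(((p3 → p3) → (p3 → p3)) → (p3 → ~p2)) → ~(p2 ∧ p3) = 1 → 4/5 = 4/5
(((p2 ↔ p1) ∨ ~(p1 ↔ p2)) ∨ ((p1 ∧ p1) ↔ (p2 ↔ p3))) ∧ ((((p3 → p3) → (p3 → p3)) → (p3 → ~p2)) → ~(p2 ∧ p3)) = 1 ∧ 4/5 = 4/5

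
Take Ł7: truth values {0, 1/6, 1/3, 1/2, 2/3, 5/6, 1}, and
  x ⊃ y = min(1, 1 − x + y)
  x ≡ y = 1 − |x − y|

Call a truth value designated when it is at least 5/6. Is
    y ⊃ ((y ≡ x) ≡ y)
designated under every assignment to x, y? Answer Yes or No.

No

Counterexample: take x = 0, y = 5/6.
y ≡ x = 5/6 ≡ 0 = 1/6
(y ≡ x) ≡ y = 1/6 ≡ 5/6 = 1/3
y ⊃ ((y ≡ x) ≡ y) = 5/6 ⊃ 1/3 = 1/2
This gives 1/2, which is below 5/6.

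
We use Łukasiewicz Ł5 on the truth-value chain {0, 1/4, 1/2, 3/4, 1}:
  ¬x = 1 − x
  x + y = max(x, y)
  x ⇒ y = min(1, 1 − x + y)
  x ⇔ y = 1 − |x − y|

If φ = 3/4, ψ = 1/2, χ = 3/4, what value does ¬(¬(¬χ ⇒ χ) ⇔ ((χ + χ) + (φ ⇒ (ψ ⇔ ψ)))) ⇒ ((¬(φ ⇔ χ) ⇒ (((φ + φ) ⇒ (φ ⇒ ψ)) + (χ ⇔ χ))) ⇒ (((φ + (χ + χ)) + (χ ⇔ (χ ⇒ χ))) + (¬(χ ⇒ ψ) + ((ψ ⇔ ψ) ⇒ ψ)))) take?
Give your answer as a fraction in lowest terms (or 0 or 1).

¬χ = ¬3/4 = 1/4
¬χ ⇒ χ = 1/4 ⇒ 3/4 = 1
¬(¬χ ⇒ χ) = ¬1 = 0
χ + χ = 3/4 + 3/4 = 3/4
ψ ⇔ ψ = 1/2 ⇔ 1/2 = 1
φ ⇒ (ψ ⇔ ψ) = 3/4 ⇒ 1 = 1
(χ + χ) + (φ ⇒ (ψ ⇔ ψ)) = 3/4 + 1 = 1
¬(¬χ ⇒ χ) ⇔ ((χ + χ) + (φ ⇒ (ψ ⇔ ψ))) = 0 ⇔ 1 = 0
¬(¬(¬χ ⇒ χ) ⇔ ((χ + χ) + (φ ⇒ (ψ ⇔ ψ)))) = ¬0 = 1
φ ⇔ χ = 3/4 ⇔ 3/4 = 1
¬(φ ⇔ χ) = ¬1 = 0
φ + φ = 3/4 + 3/4 = 3/4
φ ⇒ ψ = 3/4 ⇒ 1/2 = 3/4
(φ + φ) ⇒ (φ ⇒ ψ) = 3/4 ⇒ 3/4 = 1
χ ⇔ χ = 3/4 ⇔ 3/4 = 1
((φ + φ) ⇒ (φ ⇒ ψ)) + (χ ⇔ χ) = 1 + 1 = 1
¬(φ ⇔ χ) ⇒ (((φ + φ) ⇒ (φ ⇒ ψ)) + (χ ⇔ χ)) = 0 ⇒ 1 = 1
χ + χ = 3/4 + 3/4 = 3/4
φ + (χ + χ) = 3/4 + 3/4 = 3/4
χ ⇒ χ = 3/4 ⇒ 3/4 = 1
χ ⇔ (χ ⇒ χ) = 3/4 ⇔ 1 = 3/4
(φ + (χ + χ)) + (χ ⇔ (χ ⇒ χ)) = 3/4 + 3/4 = 3/4
χ ⇒ ψ = 3/4 ⇒ 1/2 = 3/4
¬(χ ⇒ ψ) = ¬3/4 = 1/4
ψ ⇔ ψ = 1/2 ⇔ 1/2 = 1
(ψ ⇔ ψ) ⇒ ψ = 1 ⇒ 1/2 = 1/2
¬(χ ⇒ ψ) + ((ψ ⇔ ψ) ⇒ ψ) = 1/4 + 1/2 = 1/2
((φ + (χ + χ)) + (χ ⇔ (χ ⇒ χ))) + (¬(χ ⇒ ψ) + ((ψ ⇔ ψ) ⇒ ψ)) = 3/4 + 1/2 = 3/4
(¬(φ ⇔ χ) ⇒ (((φ + φ) ⇒ (φ ⇒ ψ)) + (χ ⇔ χ))) ⇒ (((φ + (χ + χ)) + (χ ⇔ (χ ⇒ χ))) + (¬(χ ⇒ ψ) + ((ψ ⇔ ψ) ⇒ ψ))) = 1 ⇒ 3/4 = 3/4
¬(¬(¬χ ⇒ χ) ⇔ ((χ + χ) + (φ ⇒ (ψ ⇔ ψ)))) ⇒ ((¬(φ ⇔ χ) ⇒ (((φ + φ) ⇒ (φ ⇒ ψ)) + (χ ⇔ χ))) ⇒ (((φ + (χ + χ)) + (χ ⇔ (χ ⇒ χ))) + (¬(χ ⇒ ψ) + ((ψ ⇔ ψ) ⇒ ψ)))) = 1 ⇒ 3/4 = 3/4

3/4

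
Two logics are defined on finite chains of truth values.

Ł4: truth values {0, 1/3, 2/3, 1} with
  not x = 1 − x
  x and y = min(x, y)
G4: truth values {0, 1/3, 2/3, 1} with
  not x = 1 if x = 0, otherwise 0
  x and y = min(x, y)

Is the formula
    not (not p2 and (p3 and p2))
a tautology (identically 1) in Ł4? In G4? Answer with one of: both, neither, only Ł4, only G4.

In Ł4: at p2 = 1/3, p3 = 1/3 the value is 2/3 — not a tautology.
In G4: every assignment gives 1 — tautology.

only G4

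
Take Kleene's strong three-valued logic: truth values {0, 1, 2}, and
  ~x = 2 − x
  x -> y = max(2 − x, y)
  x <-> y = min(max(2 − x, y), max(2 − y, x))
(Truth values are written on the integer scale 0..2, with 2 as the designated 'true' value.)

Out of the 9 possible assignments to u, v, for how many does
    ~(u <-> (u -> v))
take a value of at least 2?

4

u = 0, v = 0 ↦ 2  ≥
u = 0, v = 1 ↦ 2  ≥
u = 0, v = 2 ↦ 2  ≥
u = 1, v = 0 ↦ 1  <
u = 1, v = 1 ↦ 1  <
u = 1, v = 2 ↦ 1  <
u = 2, v = 0 ↦ 2  ≥
u = 2, v = 1 ↦ 1  <
u = 2, v = 2 ↦ 0  <
So 4 of the 9 assignments meet the threshold.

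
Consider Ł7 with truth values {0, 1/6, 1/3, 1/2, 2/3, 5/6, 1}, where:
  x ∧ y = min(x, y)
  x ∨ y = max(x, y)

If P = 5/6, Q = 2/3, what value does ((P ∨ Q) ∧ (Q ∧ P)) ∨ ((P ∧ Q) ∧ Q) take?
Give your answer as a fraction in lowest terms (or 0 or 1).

2/3

P ∨ Q = 5/6 ∨ 2/3 = 5/6
Q ∧ P = 2/3 ∧ 5/6 = 2/3
(P ∨ Q) ∧ (Q ∧ P) = 5/6 ∧ 2/3 = 2/3
P ∧ Q = 5/6 ∧ 2/3 = 2/3
(P ∧ Q) ∧ Q = 2/3 ∧ 2/3 = 2/3
((P ∨ Q) ∧ (Q ∧ P)) ∨ ((P ∧ Q) ∧ Q) = 2/3 ∨ 2/3 = 2/3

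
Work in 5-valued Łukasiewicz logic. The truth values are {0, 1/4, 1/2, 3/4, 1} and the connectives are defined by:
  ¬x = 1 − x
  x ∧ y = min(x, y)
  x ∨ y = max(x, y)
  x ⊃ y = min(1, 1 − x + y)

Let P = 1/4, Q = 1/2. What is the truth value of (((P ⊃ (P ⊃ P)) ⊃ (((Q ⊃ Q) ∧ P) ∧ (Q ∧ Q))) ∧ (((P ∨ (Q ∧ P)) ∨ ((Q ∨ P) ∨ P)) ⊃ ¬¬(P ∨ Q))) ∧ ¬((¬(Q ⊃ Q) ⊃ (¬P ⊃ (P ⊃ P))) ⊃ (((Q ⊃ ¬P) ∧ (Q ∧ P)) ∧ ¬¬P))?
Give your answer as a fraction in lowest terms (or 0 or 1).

P ⊃ P = 1/4 ⊃ 1/4 = 1
P ⊃ (P ⊃ P) = 1/4 ⊃ 1 = 1
Q ⊃ Q = 1/2 ⊃ 1/2 = 1
(Q ⊃ Q) ∧ P = 1 ∧ 1/4 = 1/4
Q ∧ Q = 1/2 ∧ 1/2 = 1/2
((Q ⊃ Q) ∧ P) ∧ (Q ∧ Q) = 1/4 ∧ 1/2 = 1/4
(P ⊃ (P ⊃ P)) ⊃ (((Q ⊃ Q) ∧ P) ∧ (Q ∧ Q)) = 1 ⊃ 1/4 = 1/4
Q ∧ P = 1/2 ∧ 1/4 = 1/4
P ∨ (Q ∧ P) = 1/4 ∨ 1/4 = 1/4
Q ∨ P = 1/2 ∨ 1/4 = 1/2
(Q ∨ P) ∨ P = 1/2 ∨ 1/4 = 1/2
(P ∨ (Q ∧ P)) ∨ ((Q ∨ P) ∨ P) = 1/4 ∨ 1/2 = 1/2
P ∨ Q = 1/4 ∨ 1/2 = 1/2
¬(P ∨ Q) = ¬1/2 = 1/2
¬¬(P ∨ Q) = ¬1/2 = 1/2
((P ∨ (Q ∧ P)) ∨ ((Q ∨ P) ∨ P)) ⊃ ¬¬(P ∨ Q) = 1/2 ⊃ 1/2 = 1
((P ⊃ (P ⊃ P)) ⊃ (((Q ⊃ Q) ∧ P) ∧ (Q ∧ Q))) ∧ (((P ∨ (Q ∧ P)) ∨ ((Q ∨ P) ∨ P)) ⊃ ¬¬(P ∨ Q)) = 1/4 ∧ 1 = 1/4
Q ⊃ Q = 1/2 ⊃ 1/2 = 1
¬(Q ⊃ Q) = ¬1 = 0
¬P = ¬1/4 = 3/4
P ⊃ P = 1/4 ⊃ 1/4 = 1
¬P ⊃ (P ⊃ P) = 3/4 ⊃ 1 = 1
¬(Q ⊃ Q) ⊃ (¬P ⊃ (P ⊃ P)) = 0 ⊃ 1 = 1
¬P = ¬1/4 = 3/4
Q ⊃ ¬P = 1/2 ⊃ 3/4 = 1
Q ∧ P = 1/2 ∧ 1/4 = 1/4
(Q ⊃ ¬P) ∧ (Q ∧ P) = 1 ∧ 1/4 = 1/4
¬P = ¬1/4 = 3/4
¬¬P = ¬3/4 = 1/4
((Q ⊃ ¬P) ∧ (Q ∧ P)) ∧ ¬¬P = 1/4 ∧ 1/4 = 1/4
(¬(Q ⊃ Q) ⊃ (¬P ⊃ (P ⊃ P))) ⊃ (((Q ⊃ ¬P) ∧ (Q ∧ P)) ∧ ¬¬P) = 1 ⊃ 1/4 = 1/4
¬((¬(Q ⊃ Q) ⊃ (¬P ⊃ (P ⊃ P))) ⊃ (((Q ⊃ ¬P) ∧ (Q ∧ P)) ∧ ¬¬P)) = ¬1/4 = 3/4
(((P ⊃ (P ⊃ P)) ⊃ (((Q ⊃ Q) ∧ P) ∧ (Q ∧ Q))) ∧ (((P ∨ (Q ∧ P)) ∨ ((Q ∨ P) ∨ P)) ⊃ ¬¬(P ∨ Q))) ∧ ¬((¬(Q ⊃ Q) ⊃ (¬P ⊃ (P ⊃ P))) ⊃ (((Q ⊃ ¬P) ∧ (Q ∧ P)) ∧ ¬¬P)) = 1/4 ∧ 3/4 = 1/4

1/4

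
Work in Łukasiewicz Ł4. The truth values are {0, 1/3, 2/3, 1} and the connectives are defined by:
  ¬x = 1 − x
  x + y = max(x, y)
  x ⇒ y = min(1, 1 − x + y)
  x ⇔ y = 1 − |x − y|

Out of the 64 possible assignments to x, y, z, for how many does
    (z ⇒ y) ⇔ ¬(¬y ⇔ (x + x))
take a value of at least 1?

12

value 1: 12 assignments (counts)
value 2/3: 21 assignments
value 1/3: 20 assignments
value 0: 11 assignments
So 12 of the 64 assignments meet the threshold.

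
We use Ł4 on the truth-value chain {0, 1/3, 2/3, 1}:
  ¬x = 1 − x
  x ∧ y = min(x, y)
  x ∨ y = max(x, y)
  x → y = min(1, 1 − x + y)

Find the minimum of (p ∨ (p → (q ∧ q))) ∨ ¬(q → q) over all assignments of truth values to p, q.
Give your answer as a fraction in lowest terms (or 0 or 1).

2/3

Take p = 1/3, q = 0:
q ∧ q = 0 ∧ 0 = 0
p → (q ∧ q) = 1/3 → 0 = 2/3
p ∨ (p → (q ∧ q)) = 1/3 ∨ 2/3 = 2/3
q → q = 0 → 0 = 1
¬(q → q) = ¬1 = 0
(p ∨ (p → (q ∧ q))) ∨ ¬(q → q) = 2/3 ∨ 0 = 2/3
No assignment yields a value below 2/3, so this is the minimum.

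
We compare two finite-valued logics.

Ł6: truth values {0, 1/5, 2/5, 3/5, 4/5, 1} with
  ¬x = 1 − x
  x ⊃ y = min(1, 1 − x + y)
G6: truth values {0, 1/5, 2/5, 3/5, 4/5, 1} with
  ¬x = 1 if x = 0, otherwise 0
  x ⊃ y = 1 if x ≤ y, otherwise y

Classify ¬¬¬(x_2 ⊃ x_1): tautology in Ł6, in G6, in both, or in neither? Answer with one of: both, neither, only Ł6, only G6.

In Ł6: at x_1 = 0, x_2 = 0 the value is 0 — not a tautology.
In G6: at x_1 = 0, x_2 = 0 the value is 0 — not a tautology.

neither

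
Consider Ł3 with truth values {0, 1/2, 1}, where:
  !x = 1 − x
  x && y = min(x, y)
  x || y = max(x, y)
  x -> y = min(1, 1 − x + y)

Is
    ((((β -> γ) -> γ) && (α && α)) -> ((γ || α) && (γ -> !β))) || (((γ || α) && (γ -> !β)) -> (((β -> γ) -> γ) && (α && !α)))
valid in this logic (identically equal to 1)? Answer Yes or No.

No

Counterexample: take α = 1, β = 1/2, γ = 1.
β -> γ = 1/2 -> 1 = 1
(β -> γ) -> γ = 1 -> 1 = 1
α && α = 1 && 1 = 1
((β -> γ) -> γ) && (α && α) = 1 && 1 = 1
γ || α = 1 || 1 = 1
!β = !1/2 = 1/2
γ -> !β = 1 -> 1/2 = 1/2
(γ || α) && (γ -> !β) = 1 && 1/2 = 1/2
(((β -> γ) -> γ) && (α && α)) -> ((γ || α) && (γ -> !β)) = 1 -> 1/2 = 1/2
γ || α = 1 || 1 = 1
!β = !1/2 = 1/2
γ -> !β = 1 -> 1/2 = 1/2
(γ || α) && (γ -> !β) = 1 && 1/2 = 1/2
β -> γ = 1/2 -> 1 = 1
(β -> γ) -> γ = 1 -> 1 = 1
!α = !1 = 0
α && !α = 1 && 0 = 0
((β -> γ) -> γ) && (α && !α) = 1 && 0 = 0
((γ || α) && (γ -> !β)) -> (((β -> γ) -> γ) && (α && !α)) = 1/2 -> 0 = 1/2
((((β -> γ) -> γ) && (α && α)) -> ((γ || α) && (γ -> !β))) || (((γ || α) && (γ -> !β)) -> (((β -> γ) -> γ) && (α && !α))) = 1/2 || 1/2 = 1/2
This gives 1/2 ≠ 1.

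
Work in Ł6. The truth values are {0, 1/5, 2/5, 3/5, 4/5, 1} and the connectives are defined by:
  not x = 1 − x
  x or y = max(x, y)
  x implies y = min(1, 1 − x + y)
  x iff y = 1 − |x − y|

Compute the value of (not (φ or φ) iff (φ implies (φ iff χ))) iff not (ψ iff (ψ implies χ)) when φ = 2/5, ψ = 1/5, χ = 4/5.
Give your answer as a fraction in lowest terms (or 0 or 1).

φ or φ = 2/5 or 2/5 = 2/5
not (φ or φ) = not 2/5 = 3/5
φ iff χ = 2/5 iff 4/5 = 3/5
φ implies (φ iff χ) = 2/5 implies 3/5 = 1
not (φ or φ) iff (φ implies (φ iff χ)) = 3/5 iff 1 = 3/5
ψ implies χ = 1/5 implies 4/5 = 1
ψ iff (ψ implies χ) = 1/5 iff 1 = 1/5
not (ψ iff (ψ implies χ)) = not 1/5 = 4/5
(not (φ or φ) iff (φ implies (φ iff χ))) iff not (ψ iff (ψ implies χ)) = 3/5 iff 4/5 = 4/5

4/5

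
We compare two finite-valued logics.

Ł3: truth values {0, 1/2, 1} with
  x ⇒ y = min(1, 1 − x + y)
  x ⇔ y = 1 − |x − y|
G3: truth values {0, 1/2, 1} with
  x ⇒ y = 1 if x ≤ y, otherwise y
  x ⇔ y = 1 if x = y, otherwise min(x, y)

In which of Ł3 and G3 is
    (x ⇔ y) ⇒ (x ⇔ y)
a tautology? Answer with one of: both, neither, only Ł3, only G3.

both

In Ł3: every assignment gives 1 — tautology.
In G3: every assignment gives 1 — tautology.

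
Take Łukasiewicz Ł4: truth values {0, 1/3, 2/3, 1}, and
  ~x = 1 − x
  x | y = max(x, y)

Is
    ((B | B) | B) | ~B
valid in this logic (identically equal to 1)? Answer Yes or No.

Counterexample: take B = 1/3.
B | B = 1/3 | 1/3 = 1/3
(B | B) | B = 1/3 | 1/3 = 1/3
~B = ~1/3 = 2/3
((B | B) | B) | ~B = 1/3 | 2/3 = 2/3
This gives 2/3 ≠ 1.

No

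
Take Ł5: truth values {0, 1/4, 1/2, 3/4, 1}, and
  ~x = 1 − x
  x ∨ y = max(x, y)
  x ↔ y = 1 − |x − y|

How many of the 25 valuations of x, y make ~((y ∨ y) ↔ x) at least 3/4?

6

value 1: 2 assignments (counts)
value 3/4: 4 assignments (counts)
value 1/2: 6 assignments
value 1/4: 8 assignments
value 0: 5 assignments
So 6 of the 25 assignments meet the threshold.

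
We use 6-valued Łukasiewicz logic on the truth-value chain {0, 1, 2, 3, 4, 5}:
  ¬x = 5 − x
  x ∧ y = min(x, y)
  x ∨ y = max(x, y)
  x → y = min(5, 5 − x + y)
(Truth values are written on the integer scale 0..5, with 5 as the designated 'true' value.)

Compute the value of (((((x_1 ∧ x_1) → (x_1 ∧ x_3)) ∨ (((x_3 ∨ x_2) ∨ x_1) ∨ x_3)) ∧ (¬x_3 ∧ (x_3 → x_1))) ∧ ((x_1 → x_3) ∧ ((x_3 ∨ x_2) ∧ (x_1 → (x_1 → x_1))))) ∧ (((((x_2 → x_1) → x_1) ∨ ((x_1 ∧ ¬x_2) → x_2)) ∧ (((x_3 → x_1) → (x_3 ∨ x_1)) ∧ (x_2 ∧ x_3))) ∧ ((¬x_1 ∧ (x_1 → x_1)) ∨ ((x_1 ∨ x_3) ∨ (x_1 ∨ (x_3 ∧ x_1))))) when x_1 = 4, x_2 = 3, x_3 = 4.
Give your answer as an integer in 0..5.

1

x_1 ∧ x_1 = 4 ∧ 4 = 4
x_1 ∧ x_3 = 4 ∧ 4 = 4
(x_1 ∧ x_1) → (x_1 ∧ x_3) = 4 → 4 = 5
x_3 ∨ x_2 = 4 ∨ 3 = 4
(x_3 ∨ x_2) ∨ x_1 = 4 ∨ 4 = 4
((x_3 ∨ x_2) ∨ x_1) ∨ x_3 = 4 ∨ 4 = 4
((x_1 ∧ x_1) → (x_1 ∧ x_3)) ∨ (((x_3 ∨ x_2) ∨ x_1) ∨ x_3) = 5 ∨ 4 = 5
¬x_3 = ¬4 = 1
x_3 → x_1 = 4 → 4 = 5
¬x_3 ∧ (x_3 → x_1) = 1 ∧ 5 = 1
(((x_1 ∧ x_1) → (x_1 ∧ x_3)) ∨ (((x_3 ∨ x_2) ∨ x_1) ∨ x_3)) ∧ (¬x_3 ∧ (x_3 → x_1)) = 5 ∧ 1 = 1
x_1 → x_3 = 4 → 4 = 5
x_3 ∨ x_2 = 4 ∨ 3 = 4
x_1 → x_1 = 4 → 4 = 5
x_1 → (x_1 → x_1) = 4 → 5 = 5
(x_3 ∨ x_2) ∧ (x_1 → (x_1 → x_1)) = 4 ∧ 5 = 4
(x_1 → x_3) ∧ ((x_3 ∨ x_2) ∧ (x_1 → (x_1 → x_1))) = 5 ∧ 4 = 4
((((x_1 ∧ x_1) → (x_1 ∧ x_3)) ∨ (((x_3 ∨ x_2) ∨ x_1) ∨ x_3)) ∧ (¬x_3 ∧ (x_3 → x_1))) ∧ ((x_1 → x_3) ∧ ((x_3 ∨ x_2) ∧ (x_1 → (x_1 → x_1)))) = 1 ∧ 4 = 1
x_2 → x_1 = 3 → 4 = 5
(x_2 → x_1) → x_1 = 5 → 4 = 4
¬x_2 = ¬3 = 2
x_1 ∧ ¬x_2 = 4 ∧ 2 = 2
(x_1 ∧ ¬x_2) → x_2 = 2 → 3 = 5
((x_2 → x_1) → x_1) ∨ ((x_1 ∧ ¬x_2) → x_2) = 4 ∨ 5 = 5
x_3 → x_1 = 4 → 4 = 5
x_3 ∨ x_1 = 4 ∨ 4 = 4
(x_3 → x_1) → (x_3 ∨ x_1) = 5 → 4 = 4
x_2 ∧ x_3 = 3 ∧ 4 = 3
((x_3 → x_1) → (x_3 ∨ x_1)) ∧ (x_2 ∧ x_3) = 4 ∧ 3 = 3
(((x_2 → x_1) → x_1) ∨ ((x_1 ∧ ¬x_2) → x_2)) ∧ (((x_3 → x_1) → (x_3 ∨ x_1)) ∧ (x_2 ∧ x_3)) = 5 ∧ 3 = 3
¬x_1 = ¬4 = 1
x_1 → x_1 = 4 → 4 = 5
¬x_1 ∧ (x_1 → x_1) = 1 ∧ 5 = 1
x_1 ∨ x_3 = 4 ∨ 4 = 4
x_3 ∧ x_1 = 4 ∧ 4 = 4
x_1 ∨ (x_3 ∧ x_1) = 4 ∨ 4 = 4
(x_1 ∨ x_3) ∨ (x_1 ∨ (x_3 ∧ x_1)) = 4 ∨ 4 = 4
(¬x_1 ∧ (x_1 → x_1)) ∨ ((x_1 ∨ x_3) ∨ (x_1 ∨ (x_3 ∧ x_1))) = 1 ∨ 4 = 4
((((x_2 → x_1) → x_1) ∨ ((x_1 ∧ ¬x_2) → x_2)) ∧ (((x_3 → x_1) → (x_3 ∨ x_1)) ∧ (x_2 ∧ x_3))) ∧ ((¬x_1 ∧ (x_1 → x_1)) ∨ ((x_1 ∨ x_3) ∨ (x_1 ∨ (x_3 ∧ x_1)))) = 3 ∧ 4 = 3
(((((x_1 ∧ x_1) → (x_1 ∧ x_3)) ∨ (((x_3 ∨ x_2) ∨ x_1) ∨ x_3)) ∧ (¬x_3 ∧ (x_3 → x_1))) ∧ ((x_1 → x_3) ∧ ((x_3 ∨ x_2) ∧ (x_1 → (x_1 → x_1))))) ∧ (((((x_2 → x_1) → x_1) ∨ ((x_1 ∧ ¬x_2) → x_2)) ∧ (((x_3 → x_1) → (x_3 ∨ x_1)) ∧ (x_2 ∧ x_3))) ∧ ((¬x_1 ∧ (x_1 → x_1)) ∨ ((x_1 ∨ x_3) ∨ (x_1 ∨ (x_3 ∧ x_1))))) = 1 ∧ 3 = 1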